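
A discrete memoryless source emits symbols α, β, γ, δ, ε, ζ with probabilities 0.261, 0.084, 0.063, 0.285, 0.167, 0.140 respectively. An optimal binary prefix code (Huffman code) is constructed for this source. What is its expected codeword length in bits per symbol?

Repeatedly combine the two least-probable nodes; the expected code length is the sum of the merged weights.
merge 63/1000 + 21/250 → 147/1000
merge 7/50 + 147/1000 → 287/1000
merge 167/1000 + 261/1000 → 107/250
merge 57/200 + 287/1000 → 143/250
merge 107/250 + 143/250 → 1
L = 147/1000 + 287/1000 + 107/250 + 143/250 + 1 = 1217/500 = 2.434 bits/symbol.

2.434 bits/symbol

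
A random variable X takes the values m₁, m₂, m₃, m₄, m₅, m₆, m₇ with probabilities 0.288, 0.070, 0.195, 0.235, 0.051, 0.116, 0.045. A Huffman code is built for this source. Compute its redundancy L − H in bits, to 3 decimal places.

Entropy H = −Σ p log₂ p ≈ 2.5174 bits.
Huffman merges: 9/200+51/1000→12/125; 7/100+12/125→83/500; 29/250+83/500→141/500; 39/200+47/200→43/100; 141/500+36/125→57/100; 43/100+57/100→1. L = 318/125 ≈ 2.5440.
L − H = 2.5440 − 2.5174 = 0.027 bits.

0.027 bits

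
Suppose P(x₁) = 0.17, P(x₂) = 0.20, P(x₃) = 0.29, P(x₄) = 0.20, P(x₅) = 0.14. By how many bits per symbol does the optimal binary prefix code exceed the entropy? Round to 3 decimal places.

Entropy H = −Σ p log₂ p ≈ 2.2784 bits.
Huffman merges: 7/50+17/100→31/100; 1/5+1/5→2/5; 29/100+31/100→3/5; 2/5+3/5→1. L = 231/100 ≈ 2.3100.
L − H = 2.3100 − 2.2784 = 0.032 bits.

0.032 bits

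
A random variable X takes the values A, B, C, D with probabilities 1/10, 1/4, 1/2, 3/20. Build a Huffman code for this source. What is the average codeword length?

1.75 bits/symbol

Repeatedly combine the two least-probable nodes; the expected code length is the sum of the merged weights.
merge 1/10 + 3/20 → 1/4
merge 1/4 + 1/4 → 1/2
merge 1/2 + 1/2 → 1
L = 1/4 + 1/2 + 1 = 7/4 = 1.75 bits/symbol.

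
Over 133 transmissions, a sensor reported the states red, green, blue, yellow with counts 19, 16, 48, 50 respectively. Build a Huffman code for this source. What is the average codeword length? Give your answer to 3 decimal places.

1.887 bits/symbol

Probabilities are the counts divided by 133.
Repeatedly combine the two least-probable nodes; the expected code length is the sum of the merged weights.
merge 16/133 + 1/7 → 5/19
merge 5/19 + 48/133 → 83/133
merge 50/133 + 83/133 → 1
L = 5/19 + 83/133 + 1 = 251/133 ≈ 1.887 bits/symbol.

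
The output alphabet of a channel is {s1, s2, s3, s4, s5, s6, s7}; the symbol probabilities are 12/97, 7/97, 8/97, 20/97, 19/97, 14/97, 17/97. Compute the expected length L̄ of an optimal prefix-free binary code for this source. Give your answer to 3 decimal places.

Repeatedly combine the two least-probable nodes; the expected code length is the sum of the merged weights.
merge 7/97 + 8/97 → 15/97
merge 12/97 + 14/97 → 26/97
merge 15/97 + 17/97 → 32/97
merge 19/97 + 20/97 → 39/97
merge 26/97 + 32/97 → 58/97
merge 39/97 + 58/97 → 1
L = 15/97 + 26/97 + 32/97 + 39/97 + 58/97 + 1 = 267/97 ≈ 2.753 bits/symbol.

2.753 bits/symbol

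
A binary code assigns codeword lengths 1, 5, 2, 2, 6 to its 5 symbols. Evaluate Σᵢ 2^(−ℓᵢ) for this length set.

With common denominator 2^6 = 64: Σ 2^(−ℓᵢ) = 32/64 + 2/64 + 16/64 + 16/64 + 1/64 = 67/64 = 1.046875.

1.046875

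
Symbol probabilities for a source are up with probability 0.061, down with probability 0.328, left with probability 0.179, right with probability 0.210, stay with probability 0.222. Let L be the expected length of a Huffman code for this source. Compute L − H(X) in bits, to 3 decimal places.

Entropy H = −Σ p log₂ p ≈ 2.1728 bits.
Huffman merges: 61/1000+179/1000→6/25; 21/100+111/500→54/125; 6/25+41/125→71/125; 54/125+71/125→1. L = 56/25 ≈ 2.2400.
L − H = 2.2400 − 2.1728 = 0.067 bits.

0.067 bits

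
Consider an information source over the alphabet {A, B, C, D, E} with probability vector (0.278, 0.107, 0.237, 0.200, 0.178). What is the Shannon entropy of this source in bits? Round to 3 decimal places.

H = −Σ pᵢ log₂ pᵢ.
−0.278·log₂(0.278) = 0.5134
−0.107·log₂(0.107) = 0.3450
−0.237·log₂(0.237) = 0.4923
−0.200·log₂(0.200) = 0.4644
−0.178·log₂(0.178) = 0.4432
Sum ≈ 2.2583 → 2.258 bits.

2.258 bits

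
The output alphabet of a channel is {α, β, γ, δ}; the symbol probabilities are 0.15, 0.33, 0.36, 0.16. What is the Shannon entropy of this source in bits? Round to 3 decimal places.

1.892 bits

H = −Σ pᵢ log₂ pᵢ.
−0.15·log₂(0.15) = 0.4105
−0.33·log₂(0.33) = 0.5278
−0.36·log₂(0.36) = 0.5306
−0.16·log₂(0.16) = 0.4230
Sum ≈ 1.8920 → 1.892 bits.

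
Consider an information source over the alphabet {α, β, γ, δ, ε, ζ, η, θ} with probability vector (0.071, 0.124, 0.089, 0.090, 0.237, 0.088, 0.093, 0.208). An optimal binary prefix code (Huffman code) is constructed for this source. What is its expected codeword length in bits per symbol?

2.893 bits/symbol

Repeatedly combine the two least-probable nodes; the expected code length is the sum of the merged weights.
merge 71/1000 + 11/125 → 159/1000
merge 89/1000 + 9/100 → 179/1000
merge 93/1000 + 31/250 → 217/1000
merge 159/1000 + 179/1000 → 169/500
merge 26/125 + 217/1000 → 17/40
merge 237/1000 + 169/500 → 23/40
merge 17/40 + 23/40 → 1
L = 159/1000 + 179/1000 + 217/1000 + 169/500 + 17/40 + 23/40 + 1 = 2893/1000 = 2.893 bits/symbol.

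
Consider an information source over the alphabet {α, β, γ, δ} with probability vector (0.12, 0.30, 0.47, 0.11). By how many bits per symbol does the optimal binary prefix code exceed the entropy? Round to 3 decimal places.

Entropy H = −Σ p log₂ p ≈ 1.7504 bits.
Huffman merges: 11/100+3/25→23/100; 23/100+3/10→53/100; 47/100+53/100→1. L = 44/25 ≈ 1.7600.
L − H = 1.7600 − 1.7504 = 0.010 bits.

0.010 bits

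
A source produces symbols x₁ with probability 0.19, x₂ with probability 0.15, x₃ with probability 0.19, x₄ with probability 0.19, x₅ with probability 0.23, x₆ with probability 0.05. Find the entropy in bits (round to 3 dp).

H = −Σ pᵢ log₂ pᵢ.
−0.19·log₂(0.19) = 0.4552
−0.15·log₂(0.15) = 0.4105
−0.19·log₂(0.19) = 0.4552
−0.19·log₂(0.19) = 0.4552
−0.23·log₂(0.23) = 0.4877
−0.05·log₂(0.05) = 0.2161
Sum ≈ 2.4800 → 2.480 bits.

2.480 bits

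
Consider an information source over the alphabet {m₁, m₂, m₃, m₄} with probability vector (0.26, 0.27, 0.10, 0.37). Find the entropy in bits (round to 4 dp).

1.8782 bits

H = −Σ pᵢ log₂ pᵢ.
−0.26·log₂(0.26) = 0.5053
−0.27·log₂(0.27) = 0.5100
−0.10·log₂(0.10) = 0.3322
−0.37·log₂(0.37) = 0.5307
Sum ≈ 1.8782 → 1.8782 bits.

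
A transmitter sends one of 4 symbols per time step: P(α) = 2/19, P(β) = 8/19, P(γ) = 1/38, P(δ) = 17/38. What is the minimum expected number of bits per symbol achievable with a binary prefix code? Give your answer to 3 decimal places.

1.684 bits/symbol

Repeatedly combine the two least-probable nodes; the expected code length is the sum of the merged weights.
merge 1/38 + 2/19 → 5/38
merge 5/38 + 8/19 → 21/38
merge 17/38 + 21/38 → 1
L = 5/38 + 21/38 + 1 = 32/19 ≈ 1.684 bits/symbol.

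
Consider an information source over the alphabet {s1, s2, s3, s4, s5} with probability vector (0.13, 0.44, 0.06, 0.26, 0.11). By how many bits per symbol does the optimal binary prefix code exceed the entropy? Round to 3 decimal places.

Entropy H = −Σ p log₂ p ≈ 2.0029 bits.
Huffman merges: 3/50+11/100→17/100; 13/100+17/100→3/10; 13/50+3/10→14/25; 11/25+14/25→1. L = 203/100 ≈ 2.0300.
L − H = 2.0300 − 2.0029 = 0.027 bits.

0.027 bits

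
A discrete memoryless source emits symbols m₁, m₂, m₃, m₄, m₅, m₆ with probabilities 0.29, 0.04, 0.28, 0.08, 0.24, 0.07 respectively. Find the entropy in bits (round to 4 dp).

2.2721 bits

H = −Σ pᵢ log₂ pᵢ.
−0.29·log₂(0.29) = 0.5179
−0.04·log₂(0.04) = 0.1858
−0.28·log₂(0.28) = 0.5142
−0.08·log₂(0.08) = 0.2915
−0.24·log₂(0.24) = 0.4941
−0.07·log₂(0.07) = 0.2686
Sum ≈ 2.2721 → 2.2721 bits.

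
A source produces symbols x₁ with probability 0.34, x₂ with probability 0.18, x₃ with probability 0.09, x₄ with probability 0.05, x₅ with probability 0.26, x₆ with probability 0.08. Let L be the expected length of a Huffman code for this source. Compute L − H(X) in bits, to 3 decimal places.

0.050 bits

Entropy H = −Σ p log₂ p ≈ 2.3000 bits.
Huffman merges: 1/20+2/25→13/100; 9/100+13/100→11/50; 9/50+11/50→2/5; 13/50+17/50→3/5; 2/5+3/5→1. L = 47/20 ≈ 2.3500.
L − H = 2.3500 − 2.3000 = 0.050 bits.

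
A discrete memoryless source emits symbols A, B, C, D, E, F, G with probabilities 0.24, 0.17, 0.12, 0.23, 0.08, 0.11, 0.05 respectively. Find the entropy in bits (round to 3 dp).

2.641 bits

H = −Σ pᵢ log₂ pᵢ.
−0.24·log₂(0.24) = 0.4941
−0.17·log₂(0.17) = 0.4346
−0.12·log₂(0.12) = 0.3671
−0.23·log₂(0.23) = 0.4877
−0.08·log₂(0.08) = 0.2915
−0.11·log₂(0.11) = 0.3503
−0.05·log₂(0.05) = 0.2161
Sum ≈ 2.6413 → 2.641 bits.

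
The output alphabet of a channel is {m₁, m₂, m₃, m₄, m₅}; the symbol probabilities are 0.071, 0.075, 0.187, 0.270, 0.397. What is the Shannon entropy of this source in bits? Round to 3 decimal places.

2.043 bits

H = −Σ pᵢ log₂ pᵢ.
−0.071·log₂(0.071) = 0.2709
−0.075·log₂(0.075) = 0.2803
−0.187·log₂(0.187) = 0.4523
−0.270·log₂(0.270) = 0.5100
−0.397·log₂(0.397) = 0.5291
Sum ≈ 2.0427 → 2.043 bits.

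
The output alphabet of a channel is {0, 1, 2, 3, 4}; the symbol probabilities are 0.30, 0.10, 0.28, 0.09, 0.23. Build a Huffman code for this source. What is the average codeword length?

2.19 bits/symbol

Repeatedly combine the two least-probable nodes; the expected code length is the sum of the merged weights.
merge 9/100 + 1/10 → 19/100
merge 19/100 + 23/100 → 21/50
merge 7/25 + 3/10 → 29/50
merge 21/50 + 29/50 → 1
L = 19/100 + 21/50 + 29/50 + 1 = 219/100 = 2.19 bits/symbol.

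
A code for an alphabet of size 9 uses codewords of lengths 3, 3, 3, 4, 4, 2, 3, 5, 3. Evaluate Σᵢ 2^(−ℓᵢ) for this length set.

With common denominator 2^5 = 32: Σ 2^(−ℓᵢ) = 4/32 + 4/32 + 4/32 + 2/32 + 2/32 + 8/32 + 4/32 + 1/32 + 4/32 = 33/32 = 1.03125.

1.03125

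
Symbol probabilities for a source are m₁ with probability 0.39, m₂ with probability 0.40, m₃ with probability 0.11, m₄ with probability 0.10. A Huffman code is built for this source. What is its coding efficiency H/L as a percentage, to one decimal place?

96.2%

Entropy H = −Σ p log₂ p ≈ 1.7410 bits.
Huffman merges: 1/10+11/100→21/100; 21/100+39/100→3/5; 2/5+3/5→1. L = 181/100 ≈ 1.8100.
Efficiency = H/L = 1.7410/1.8100 = 96.2%.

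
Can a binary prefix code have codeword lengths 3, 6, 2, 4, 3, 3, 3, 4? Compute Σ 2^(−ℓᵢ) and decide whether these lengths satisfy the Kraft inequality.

0.890625; yes

With common denominator 2^6 = 64: Σ 2^(−ℓᵢ) = 8/64 + 1/64 + 16/64 + 4/64 + 8/64 + 8/64 + 8/64 + 4/64 = 57/64 = 0.890625.
Kraft's inequality requires Σ ≤ 1; here Σ = 0.890625 ≤ 1, so such a prefix code exists.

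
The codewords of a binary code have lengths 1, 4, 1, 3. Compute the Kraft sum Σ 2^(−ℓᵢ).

1.1875

With common denominator 2^4 = 16: Σ 2^(−ℓᵢ) = 8/16 + 1/16 + 8/16 + 2/16 = 19/16 = 1.1875.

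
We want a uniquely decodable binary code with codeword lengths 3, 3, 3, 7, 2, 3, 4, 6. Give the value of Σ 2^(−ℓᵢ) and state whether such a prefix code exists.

With common denominator 2^7 = 128: Σ 2^(−ℓᵢ) = 16/128 + 16/128 + 16/128 + 1/128 + 32/128 + 16/128 + 8/128 + 2/128 = 107/128 = 0.8359375.
Kraft's inequality requires Σ ≤ 1; here Σ = 0.8359375 ≤ 1, so such a prefix code exists.

0.8359375; yes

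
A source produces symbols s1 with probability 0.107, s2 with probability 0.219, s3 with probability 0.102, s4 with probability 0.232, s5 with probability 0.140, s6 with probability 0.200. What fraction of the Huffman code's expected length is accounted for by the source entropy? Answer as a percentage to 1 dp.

Entropy H = −Σ p log₂ p ≈ 2.5113 bits.
Huffman merges: 51/500+107/1000→209/1000; 7/50+1/5→17/50; 209/1000+219/1000→107/250; 29/125+17/50→143/250; 107/250+143/250→1. L = 2549/1000 ≈ 2.5490.
Efficiency = H/L = 2.5113/2.5490 = 98.5%.

98.5%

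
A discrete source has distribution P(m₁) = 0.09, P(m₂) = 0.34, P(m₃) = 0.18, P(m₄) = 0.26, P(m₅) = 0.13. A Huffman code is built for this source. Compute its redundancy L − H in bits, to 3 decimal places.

0.045 bits

Entropy H = −Σ p log₂ p ≈ 2.1751 bits.
Huffman merges: 9/100+13/100→11/50; 9/50+11/50→2/5; 13/50+17/50→3/5; 2/5+3/5→1. L = 111/50 ≈ 2.2200.
L − H = 2.2200 − 2.1751 = 0.045 bits.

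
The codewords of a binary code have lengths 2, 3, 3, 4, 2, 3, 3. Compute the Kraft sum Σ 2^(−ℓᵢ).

1.0625

With common denominator 2^4 = 16: Σ 2^(−ℓᵢ) = 4/16 + 2/16 + 2/16 + 1/16 + 4/16 + 2/16 + 2/16 = 17/16 = 1.0625.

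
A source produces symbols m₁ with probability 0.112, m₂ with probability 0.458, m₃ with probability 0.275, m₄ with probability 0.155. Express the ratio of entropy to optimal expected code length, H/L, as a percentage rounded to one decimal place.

99.4%

Entropy H = −Σ p log₂ p ≈ 1.7988 bits.
Huffman merges: 14/125+31/200→267/1000; 267/1000+11/40→271/500; 229/500+271/500→1. L = 1809/1000 ≈ 1.8090.
Efficiency = H/L = 1.7988/1.8090 = 99.4%.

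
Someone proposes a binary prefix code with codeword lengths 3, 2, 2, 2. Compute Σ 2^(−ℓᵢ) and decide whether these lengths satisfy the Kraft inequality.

With common denominator 2^3 = 8: Σ 2^(−ℓᵢ) = 1/8 + 2/8 + 2/8 + 2/8 = 7/8 = 0.875.
Kraft's inequality requires Σ ≤ 1; here Σ = 0.875 ≤ 1, so such a prefix code exists.

0.875; yes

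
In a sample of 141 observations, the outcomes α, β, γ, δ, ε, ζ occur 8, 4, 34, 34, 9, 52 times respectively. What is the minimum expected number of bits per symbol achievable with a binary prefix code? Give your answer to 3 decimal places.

Probabilities are the counts divided by 141.
Repeatedly combine the two least-probable nodes; the expected code length is the sum of the merged weights.
merge 4/141 + 8/141 → 4/47
merge 3/47 + 4/47 → 7/47
merge 7/47 + 34/141 → 55/141
merge 34/141 + 52/141 → 86/141
merge 55/141 + 86/141 → 1
L = 4/47 + 7/47 + 55/141 + 86/141 + 1 = 105/47 ≈ 2.234 bits/symbol.

2.234 bits/symbol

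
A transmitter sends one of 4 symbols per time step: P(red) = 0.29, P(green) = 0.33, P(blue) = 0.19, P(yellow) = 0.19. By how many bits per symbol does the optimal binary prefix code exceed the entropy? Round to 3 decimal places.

0.044 bits

Entropy H = −Σ p log₂ p ≈ 1.9562 bits.
Huffman merges: 19/100+19/100→19/50; 29/100+33/100→31/50; 19/50+31/50→1. L = 2 ≈ 2.0000.
L − H = 2.0000 − 1.9562 = 0.044 bits.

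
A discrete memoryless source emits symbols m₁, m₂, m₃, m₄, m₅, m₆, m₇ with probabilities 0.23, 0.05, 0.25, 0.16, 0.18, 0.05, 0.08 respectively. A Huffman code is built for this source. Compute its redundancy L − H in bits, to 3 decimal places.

Entropy H = −Σ p log₂ p ≈ 2.5797 bits.
Huffman merges: 1/20+1/20→1/10; 2/25+1/10→9/50; 4/25+9/50→17/50; 9/50+23/100→41/100; 1/4+17/50→59/100; 41/100+59/100→1. L = 131/50 ≈ 2.6200.
L − H = 2.6200 − 2.5797 = 0.040 bits.

0.040 bits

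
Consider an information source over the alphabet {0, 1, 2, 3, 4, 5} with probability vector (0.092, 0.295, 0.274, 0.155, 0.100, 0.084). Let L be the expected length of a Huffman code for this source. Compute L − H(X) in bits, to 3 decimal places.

0.034 bits

Entropy H = −Σ p log₂ p ≈ 2.3973 bits.
Huffman merges: 21/250+23/250→22/125; 1/10+31/200→51/200; 22/125+51/200→431/1000; 137/500+59/200→569/1000; 431/1000+569/1000→1. L = 2431/1000 ≈ 2.4310.
L − H = 2.4310 − 2.3973 = 0.034 bits.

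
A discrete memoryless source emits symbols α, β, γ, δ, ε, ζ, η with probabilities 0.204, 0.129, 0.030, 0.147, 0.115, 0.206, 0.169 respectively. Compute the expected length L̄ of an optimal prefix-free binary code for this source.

2.735 bits/symbol

Repeatedly combine the two least-probable nodes; the expected code length is the sum of the merged weights.
merge 3/100 + 23/200 → 29/200
merge 129/1000 + 29/200 → 137/500
merge 147/1000 + 169/1000 → 79/250
merge 51/250 + 103/500 → 41/100
merge 137/500 + 79/250 → 59/100
merge 41/100 + 59/100 → 1
L = 29/200 + 137/500 + 79/250 + 41/100 + 59/100 + 1 = 547/200 = 2.735 bits/symbol.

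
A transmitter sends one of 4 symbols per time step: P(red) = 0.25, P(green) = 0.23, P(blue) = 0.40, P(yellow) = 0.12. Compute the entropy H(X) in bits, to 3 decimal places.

H = −Σ pᵢ log₂ pᵢ.
−0.25·log₂(0.25) = 0.5000
−0.23·log₂(0.23) = 0.4877
−0.40·log₂(0.40) = 0.5288
−0.12·log₂(0.12) = 0.3671
Sum ≈ 1.8835 → 1.884 bits.

1.884 bits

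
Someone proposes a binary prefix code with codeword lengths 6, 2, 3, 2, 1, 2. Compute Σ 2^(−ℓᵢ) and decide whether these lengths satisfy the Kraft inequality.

1.390625; no

With common denominator 2^6 = 64: Σ 2^(−ℓᵢ) = 1/64 + 16/64 + 8/64 + 16/64 + 32/64 + 16/64 = 89/64 = 1.390625.
Kraft's inequality requires Σ ≤ 1; here Σ = 1.390625 > 1, so no such prefix code exists.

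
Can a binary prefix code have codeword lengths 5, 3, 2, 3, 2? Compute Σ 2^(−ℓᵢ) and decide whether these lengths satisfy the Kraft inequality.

With common denominator 2^5 = 32: Σ 2^(−ℓᵢ) = 1/32 + 4/32 + 8/32 + 4/32 + 8/32 = 25/32 = 0.78125.
Kraft's inequality requires Σ ≤ 1; here Σ = 0.78125 ≤ 1, so such a prefix code exists.

0.78125; yes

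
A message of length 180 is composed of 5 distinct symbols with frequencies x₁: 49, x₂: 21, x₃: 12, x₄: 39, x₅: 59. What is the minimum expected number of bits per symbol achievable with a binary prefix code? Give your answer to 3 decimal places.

Probabilities are the counts divided by 180.
Repeatedly combine the two least-probable nodes; the expected code length is the sum of the merged weights.
merge 1/15 + 7/60 → 11/60
merge 11/60 + 13/60 → 2/5
merge 49/180 + 59/180 → 3/5
merge 2/5 + 3/5 → 1
L = 11/60 + 2/5 + 3/5 + 1 = 131/60 ≈ 2.183 bits/symbol.

2.183 bits/symbol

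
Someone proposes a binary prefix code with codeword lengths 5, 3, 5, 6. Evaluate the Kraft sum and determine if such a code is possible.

With common denominator 2^6 = 64: Σ 2^(−ℓᵢ) = 2/64 + 8/64 + 2/64 + 1/64 = 13/64 = 0.203125.
Kraft's inequality requires Σ ≤ 1; here Σ = 0.203125 ≤ 1, so such a prefix code exists.

0.203125; yes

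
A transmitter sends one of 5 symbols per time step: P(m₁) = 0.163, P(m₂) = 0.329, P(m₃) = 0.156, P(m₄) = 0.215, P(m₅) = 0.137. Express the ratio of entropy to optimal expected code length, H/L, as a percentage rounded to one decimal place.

Entropy H = −Σ p log₂ p ≈ 2.2420 bits.
Huffman merges: 137/1000+39/250→293/1000; 163/1000+43/200→189/500; 293/1000+329/1000→311/500; 189/500+311/500→1. L = 2293/1000 ≈ 2.2930.
Efficiency = H/L = 2.2420/2.2930 = 97.8%.

97.8%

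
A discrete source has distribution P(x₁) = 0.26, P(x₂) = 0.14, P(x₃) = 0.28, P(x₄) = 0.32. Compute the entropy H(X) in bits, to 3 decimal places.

H = −Σ pᵢ log₂ pᵢ.
−0.26·log₂(0.26) = 0.5053
−0.14·log₂(0.14) = 0.3971
−0.28·log₂(0.28) = 0.5142
−0.32·log₂(0.32) = 0.5260
Sum ≈ 1.9427 → 1.943 bits.

1.943 bits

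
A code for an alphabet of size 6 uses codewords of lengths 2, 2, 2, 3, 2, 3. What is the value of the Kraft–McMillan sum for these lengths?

With common denominator 2^3 = 8: Σ 2^(−ℓᵢ) = 2/8 + 2/8 + 2/8 + 1/8 + 2/8 + 1/8 = 10/8 = 1.25.

1.25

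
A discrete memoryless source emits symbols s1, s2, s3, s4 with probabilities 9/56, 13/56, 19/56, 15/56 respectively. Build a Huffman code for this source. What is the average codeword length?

Repeatedly combine the two least-probable nodes; the expected code length is the sum of the merged weights.
merge 9/56 + 13/56 → 11/28
merge 15/56 + 19/56 → 17/28
merge 11/28 + 17/28 → 1
L = 11/28 + 17/28 + 1 = 2 bits/symbol.

2 bits/symbol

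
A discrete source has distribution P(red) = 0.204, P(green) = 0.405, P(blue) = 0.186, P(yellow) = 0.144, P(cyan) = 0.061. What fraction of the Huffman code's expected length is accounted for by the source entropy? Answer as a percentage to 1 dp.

95.7%

Entropy H = −Σ p log₂ p ≈ 2.0961 bits.
Huffman merges: 61/1000+18/125→41/200; 93/500+51/250→39/100; 41/200+39/100→119/200; 81/200+119/200→1. L = 219/100 ≈ 2.1900.
Efficiency = H/L = 2.0961/2.1900 = 95.7%.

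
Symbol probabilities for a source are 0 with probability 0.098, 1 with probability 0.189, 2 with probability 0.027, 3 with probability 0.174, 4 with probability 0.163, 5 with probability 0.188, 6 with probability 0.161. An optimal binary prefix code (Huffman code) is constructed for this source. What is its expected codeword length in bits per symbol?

2.748 bits/symbol

Repeatedly combine the two least-probable nodes; the expected code length is the sum of the merged weights.
merge 27/1000 + 49/500 → 1/8
merge 1/8 + 161/1000 → 143/500
merge 163/1000 + 87/500 → 337/1000
merge 47/250 + 189/1000 → 377/1000
merge 143/500 + 337/1000 → 623/1000
merge 377/1000 + 623/1000 → 1
L = 1/8 + 143/500 + 337/1000 + 377/1000 + 623/1000 + 1 = 687/250 = 2.748 bits/symbol.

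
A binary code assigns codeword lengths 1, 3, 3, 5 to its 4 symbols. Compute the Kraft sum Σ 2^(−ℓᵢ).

With common denominator 2^5 = 32: Σ 2^(−ℓᵢ) = 16/32 + 4/32 + 4/32 + 1/32 = 25/32 = 0.78125.

0.78125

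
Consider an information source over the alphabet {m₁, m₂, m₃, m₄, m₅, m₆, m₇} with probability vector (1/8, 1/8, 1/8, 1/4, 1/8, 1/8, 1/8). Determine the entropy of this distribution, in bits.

2.75 bits

Each probability is a power of 1/2, so log₂(1/p) is an integer.
H = Σ p·log₂(1/p) = 1/8·3 + 1/8·3 + 1/8·3 + 1/4·2 + 1/8·3 + 1/8·3 + 1/8·3 = 2.75 bits.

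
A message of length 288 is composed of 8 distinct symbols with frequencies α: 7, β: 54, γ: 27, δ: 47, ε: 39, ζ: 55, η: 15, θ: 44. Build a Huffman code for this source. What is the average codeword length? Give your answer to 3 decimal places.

Probabilities are the counts divided by 288.
Repeatedly combine the two least-probable nodes; the expected code length is the sum of the merged weights.
merge 7/288 + 5/96 → 11/144
merge 11/144 + 3/32 → 49/288
merge 13/96 + 11/72 → 83/288
merge 47/288 + 49/288 → 1/3
merge 3/16 + 55/288 → 109/288
merge 83/288 + 1/3 → 179/288
merge 109/288 + 179/288 → 1
L = 11/144 + 49/288 + 83/288 + 1/3 + 109/288 + 179/288 + 1 = 413/144 ≈ 2.868 bits/symbol.

2.868 bits/symbol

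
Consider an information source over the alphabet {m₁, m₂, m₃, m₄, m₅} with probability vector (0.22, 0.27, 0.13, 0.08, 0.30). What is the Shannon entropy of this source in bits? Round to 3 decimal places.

H = −Σ pᵢ log₂ pᵢ.
−0.22·log₂(0.22) = 0.4806
−0.27·log₂(0.27) = 0.5100
−0.13·log₂(0.13) = 0.3826
−0.08·log₂(0.08) = 0.2915
−0.30·log₂(0.30) = 0.5211
Sum ≈ 2.1858 → 2.186 bits.

2.186 bits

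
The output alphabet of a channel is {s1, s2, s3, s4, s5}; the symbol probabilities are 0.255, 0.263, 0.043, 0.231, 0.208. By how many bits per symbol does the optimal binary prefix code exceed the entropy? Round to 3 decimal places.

Entropy H = −Σ p log₂ p ≈ 2.1642 bits.
Huffman merges: 43/1000+26/125→251/1000; 231/1000+251/1000→241/500; 51/200+263/1000→259/500; 241/500+259/500→1. L = 2251/1000 ≈ 2.2510.
L − H = 2.2510 − 2.1642 = 0.087 bits.

0.087 bits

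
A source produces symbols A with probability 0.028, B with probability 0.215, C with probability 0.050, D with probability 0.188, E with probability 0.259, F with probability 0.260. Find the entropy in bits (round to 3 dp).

H = −Σ pᵢ log₂ pᵢ.
−0.028·log₂(0.028) = 0.1444
−0.215·log₂(0.215) = 0.4768
−0.050·log₂(0.050) = 0.2161
−0.188·log₂(0.188) = 0.4533
−0.259·log₂(0.259) = 0.5048
−0.260·log₂(0.260) = 0.5053
Sum ≈ 2.3007 → 2.301 bits.

2.301 bits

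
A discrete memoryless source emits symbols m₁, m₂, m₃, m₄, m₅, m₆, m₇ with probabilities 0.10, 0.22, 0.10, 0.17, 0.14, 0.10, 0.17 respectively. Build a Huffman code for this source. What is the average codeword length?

2.78 bits/symbol

Repeatedly combine the two least-probable nodes; the expected code length is the sum of the merged weights.
merge 1/10 + 1/10 → 1/5
merge 1/10 + 7/50 → 6/25
merge 17/100 + 17/100 → 17/50
merge 1/5 + 11/50 → 21/50
merge 6/25 + 17/50 → 29/50
merge 21/50 + 29/50 → 1
L = 1/5 + 6/25 + 17/50 + 21/50 + 29/50 + 1 = 139/50 = 2.78 bits/symbol.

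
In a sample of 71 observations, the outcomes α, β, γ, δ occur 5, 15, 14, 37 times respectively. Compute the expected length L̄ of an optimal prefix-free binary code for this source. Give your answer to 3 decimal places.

1.746 bits/symbol

Probabilities are the counts divided by 71.
Repeatedly combine the two least-probable nodes; the expected code length is the sum of the merged weights.
merge 5/71 + 14/71 → 19/71
merge 15/71 + 19/71 → 34/71
merge 34/71 + 37/71 → 1
L = 19/71 + 34/71 + 1 = 124/71 ≈ 1.746 bits/symbol.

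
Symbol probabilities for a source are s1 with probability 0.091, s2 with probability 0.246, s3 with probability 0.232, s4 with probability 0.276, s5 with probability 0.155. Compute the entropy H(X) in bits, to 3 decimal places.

2.231 bits

H = −Σ pᵢ log₂ pᵢ.
−0.091·log₂(0.091) = 0.3147
−0.246·log₂(0.246) = 0.4977
−0.232·log₂(0.232) = 0.4890
−0.276·log₂(0.276) = 0.5126
−0.155·log₂(0.155) = 0.4169
Sum ≈ 2.2309 → 2.231 bits.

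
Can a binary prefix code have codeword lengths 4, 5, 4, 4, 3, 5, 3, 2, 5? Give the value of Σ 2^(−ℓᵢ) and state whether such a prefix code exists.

With common denominator 2^5 = 32: Σ 2^(−ℓᵢ) = 2/32 + 1/32 + 2/32 + 2/32 + 4/32 + 1/32 + 4/32 + 8/32 + 1/32 = 25/32 = 0.78125.
Kraft's inequality requires Σ ≤ 1; here Σ = 0.78125 ≤ 1, so such a prefix code exists.

0.78125; yes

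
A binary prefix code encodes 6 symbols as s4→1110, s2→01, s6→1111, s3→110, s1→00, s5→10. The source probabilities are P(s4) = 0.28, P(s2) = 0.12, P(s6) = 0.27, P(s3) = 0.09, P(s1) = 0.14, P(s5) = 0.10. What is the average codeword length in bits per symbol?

L̄ = Σ pᵢ·ℓᵢ = 0.28·4 + 0.12·2 + 0.27·4 + 0.09·3 + 0.14·2 + 0.10·2 = 3.19 bits/symbol.

3.19 bits/symbol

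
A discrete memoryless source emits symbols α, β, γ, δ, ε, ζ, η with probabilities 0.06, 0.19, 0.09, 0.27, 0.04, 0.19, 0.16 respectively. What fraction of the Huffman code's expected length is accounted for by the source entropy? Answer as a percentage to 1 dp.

Entropy H = −Σ p log₂ p ≈ 2.5854 bits.
Huffman merges: 1/25+3/50→1/10; 9/100+1/10→19/100; 4/25+19/100→7/20; 19/100+19/100→19/50; 27/100+7/20→31/50; 19/50+31/50→1. L = 66/25 ≈ 2.6400.
Efficiency = H/L = 2.5854/2.6400 = 97.9%.

97.9%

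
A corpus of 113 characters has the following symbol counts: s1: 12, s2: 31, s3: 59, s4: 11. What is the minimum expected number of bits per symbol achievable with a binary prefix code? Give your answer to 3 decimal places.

Probabilities are the counts divided by 113.
Repeatedly combine the two least-probable nodes; the expected code length is the sum of the merged weights.
merge 11/113 + 12/113 → 23/113
merge 23/113 + 31/113 → 54/113
merge 54/113 + 59/113 → 1
L = 23/113 + 54/113 + 1 = 190/113 ≈ 1.681 bits/symbol.

1.681 bits/symbol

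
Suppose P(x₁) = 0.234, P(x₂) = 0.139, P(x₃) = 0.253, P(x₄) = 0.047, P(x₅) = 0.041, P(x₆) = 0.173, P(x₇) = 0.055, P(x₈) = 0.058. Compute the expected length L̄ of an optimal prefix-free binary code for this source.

Repeatedly combine the two least-probable nodes; the expected code length is the sum of the merged weights.
merge 41/1000 + 47/1000 → 11/125
merge 11/200 + 29/500 → 113/1000
merge 11/125 + 113/1000 → 201/1000
merge 139/1000 + 173/1000 → 39/125
merge 201/1000 + 117/500 → 87/200
merge 253/1000 + 39/125 → 113/200
merge 87/200 + 113/200 → 1
L = 11/125 + 113/1000 + 201/1000 + 39/125 + 87/200 + 113/200 + 1 = 1357/500 = 2.714 bits/symbol.

2.714 bits/symbol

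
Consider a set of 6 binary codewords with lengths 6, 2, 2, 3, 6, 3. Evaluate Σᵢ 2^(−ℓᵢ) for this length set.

With common denominator 2^6 = 64: Σ 2^(−ℓᵢ) = 1/64 + 16/64 + 16/64 + 8/64 + 1/64 + 8/64 = 50/64 = 0.78125.

0.78125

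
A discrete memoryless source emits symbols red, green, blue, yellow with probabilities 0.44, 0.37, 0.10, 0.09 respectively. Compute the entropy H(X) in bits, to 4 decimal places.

1.6967 bits

H = −Σ pᵢ log₂ pᵢ.
−0.44·log₂(0.44) = 0.5211
−0.37·log₂(0.37) = 0.5307
−0.10·log₂(0.10) = 0.3322
−0.09·log₂(0.09) = 0.3127
Sum ≈ 1.6967 → 1.6967 bits.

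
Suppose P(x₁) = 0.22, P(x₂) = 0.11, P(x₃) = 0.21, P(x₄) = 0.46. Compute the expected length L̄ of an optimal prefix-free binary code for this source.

1.86 bits/symbol

Repeatedly combine the two least-probable nodes; the expected code length is the sum of the merged weights.
merge 11/100 + 21/100 → 8/25
merge 11/50 + 8/25 → 27/50
merge 23/50 + 27/50 → 1
L = 8/25 + 27/50 + 1 = 93/50 = 1.86 bits/symbol.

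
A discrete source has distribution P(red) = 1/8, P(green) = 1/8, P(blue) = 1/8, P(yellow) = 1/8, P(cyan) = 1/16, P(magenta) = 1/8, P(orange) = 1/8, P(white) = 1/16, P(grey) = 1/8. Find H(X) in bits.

Each probability is a power of 1/2, so log₂(1/p) is an integer.
H = Σ p·log₂(1/p) = 1/8·3 + 1/8·3 + 1/8·3 + 1/8·3 + 1/16·4 + 1/8·3 + 1/8·3 + 1/16·4 + 1/8·3 = 3.125 bits.

3.125 bits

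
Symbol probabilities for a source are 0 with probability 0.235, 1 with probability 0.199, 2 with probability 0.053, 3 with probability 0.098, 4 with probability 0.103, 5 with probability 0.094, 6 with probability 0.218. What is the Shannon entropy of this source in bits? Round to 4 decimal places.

2.6450 bits

H = −Σ pᵢ log₂ pᵢ.
−0.235·log₂(0.235) = 0.4910
−0.199·log₂(0.199) = 0.4635
−0.053·log₂(0.053) = 0.2246
−0.098·log₂(0.098) = 0.3284
−0.103·log₂(0.103) = 0.3378
−0.094·log₂(0.094) = 0.3207
−0.218·log₂(0.218) = 0.4791
Sum ≈ 2.6450 → 2.6450 bits.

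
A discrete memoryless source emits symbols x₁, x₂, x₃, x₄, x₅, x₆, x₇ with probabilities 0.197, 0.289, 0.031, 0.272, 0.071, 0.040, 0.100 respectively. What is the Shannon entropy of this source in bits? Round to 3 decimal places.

H = −Σ pᵢ log₂ pᵢ.
−0.197·log₂(0.197) = 0.4617
−0.289·log₂(0.289) = 0.5176
−0.031·log₂(0.031) = 0.1554
−0.272·log₂(0.272) = 0.5109
−0.071·log₂(0.071) = 0.2709
−0.040·log₂(0.040) = 0.1858
−0.100·log₂(0.100) = 0.3322
Sum ≈ 2.4344 → 2.434 bits.

2.434 bits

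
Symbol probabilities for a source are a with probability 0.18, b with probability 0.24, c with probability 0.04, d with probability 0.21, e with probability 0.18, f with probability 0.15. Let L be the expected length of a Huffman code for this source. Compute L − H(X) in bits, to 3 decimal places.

0.096 bits

Entropy H = −Σ p log₂ p ≈ 2.4539 bits.
Huffman merges: 1/25+3/20→19/100; 9/50+9/50→9/25; 19/100+21/100→2/5; 6/25+9/25→3/5; 2/5+3/5→1. L = 51/20 ≈ 2.5500.
L − H = 2.5500 − 2.4539 = 0.096 bits.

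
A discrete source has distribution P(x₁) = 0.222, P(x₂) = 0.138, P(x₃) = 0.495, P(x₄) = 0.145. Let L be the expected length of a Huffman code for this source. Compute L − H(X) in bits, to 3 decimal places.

Entropy H = −Σ p log₂ p ≈ 1.7825 bits.
Huffman merges: 69/500+29/200→283/1000; 111/500+283/1000→101/200; 99/200+101/200→1. L = 447/250 ≈ 1.7880.
L − H = 1.7880 − 1.7825 = 0.006 bits.

0.006 bits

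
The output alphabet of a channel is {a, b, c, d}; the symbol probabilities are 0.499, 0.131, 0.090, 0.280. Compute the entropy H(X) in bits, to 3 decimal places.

1.711 bits

H = −Σ pᵢ log₂ pᵢ.
−0.499·log₂(0.499) = 0.5004
−0.131·log₂(0.131) = 0.3841
−0.090·log₂(0.090) = 0.3127
−0.280·log₂(0.280) = 0.5142
Sum ≈ 1.7115 → 1.711 bits.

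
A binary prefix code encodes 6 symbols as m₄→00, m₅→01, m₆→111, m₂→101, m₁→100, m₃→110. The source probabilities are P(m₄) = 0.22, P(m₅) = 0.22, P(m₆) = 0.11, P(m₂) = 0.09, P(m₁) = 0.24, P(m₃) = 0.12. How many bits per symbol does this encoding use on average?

L̄ = Σ pᵢ·ℓᵢ = 0.22·2 + 0.22·2 + 0.11·3 + 0.09·3 + 0.24·3 + 0.12·3 = 2.56 bits/symbol.

2.56 bits/symbol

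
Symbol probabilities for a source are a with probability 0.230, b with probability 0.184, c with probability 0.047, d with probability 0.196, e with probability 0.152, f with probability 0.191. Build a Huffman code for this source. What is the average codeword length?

Repeatedly combine the two least-probable nodes; the expected code length is the sum of the merged weights.
merge 47/1000 + 19/125 → 199/1000
merge 23/125 + 191/1000 → 3/8
merge 49/250 + 199/1000 → 79/200
merge 23/100 + 3/8 → 121/200
merge 79/200 + 121/200 → 1
L = 199/1000 + 3/8 + 79/200 + 121/200 + 1 = 1287/500 = 2.574 bits/symbol.

2.574 bits/symbol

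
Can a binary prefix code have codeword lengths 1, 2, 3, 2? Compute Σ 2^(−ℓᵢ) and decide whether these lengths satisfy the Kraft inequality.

With common denominator 2^3 = 8: Σ 2^(−ℓᵢ) = 4/8 + 2/8 + 1/8 + 2/8 = 9/8 = 1.125.
Kraft's inequality requires Σ ≤ 1; here Σ = 1.125 > 1, so no such prefix code exists.

1.125; no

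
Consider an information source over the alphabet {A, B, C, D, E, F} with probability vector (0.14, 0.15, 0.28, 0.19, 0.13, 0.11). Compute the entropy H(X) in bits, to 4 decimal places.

2.5100 bits

H = −Σ pᵢ log₂ pᵢ.
−0.14·log₂(0.14) = 0.3971
−0.15·log₂(0.15) = 0.4105
−0.28·log₂(0.28) = 0.5142
−0.19·log₂(0.19) = 0.4552
−0.13·log₂(0.13) = 0.3826
−0.11·log₂(0.11) = 0.3503
Sum ≈ 2.5100 → 2.5100 bits.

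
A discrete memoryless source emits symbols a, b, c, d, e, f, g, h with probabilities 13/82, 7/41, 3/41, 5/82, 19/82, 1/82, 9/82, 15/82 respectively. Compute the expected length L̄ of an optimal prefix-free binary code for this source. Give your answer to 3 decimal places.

2.805 bits/symbol

Repeatedly combine the two least-probable nodes; the expected code length is the sum of the merged weights.
merge 1/82 + 5/82 → 3/41
merge 3/41 + 3/41 → 6/41
merge 9/82 + 6/41 → 21/82
merge 13/82 + 7/41 → 27/82
merge 15/82 + 19/82 → 17/41
merge 21/82 + 27/82 → 24/41
merge 17/41 + 24/41 → 1
L = 3/41 + 6/41 + 21/82 + 27/82 + 17/41 + 24/41 + 1 = 115/41 ≈ 2.805 bits/symbol.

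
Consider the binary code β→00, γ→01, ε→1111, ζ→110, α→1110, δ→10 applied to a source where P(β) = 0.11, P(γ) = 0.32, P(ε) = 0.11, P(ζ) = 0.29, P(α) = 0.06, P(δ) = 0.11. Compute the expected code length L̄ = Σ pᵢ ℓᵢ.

2.63 bits/symbol

L̄ = Σ pᵢ·ℓᵢ = 0.11·2 + 0.32·2 + 0.11·4 + 0.29·3 + 0.06·4 + 0.11·2 = 2.63 bits/symbol.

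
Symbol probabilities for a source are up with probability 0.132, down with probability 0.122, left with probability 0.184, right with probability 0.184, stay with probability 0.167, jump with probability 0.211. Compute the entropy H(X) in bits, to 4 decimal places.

2.5595 bits

H = −Σ pᵢ log₂ pᵢ.
−0.132·log₂(0.132) = 0.3856
−0.122·log₂(0.122) = 0.3703
−0.184·log₂(0.184) = 0.4494
−0.184·log₂(0.184) = 0.4494
−0.167·log₂(0.167) = 0.4312
−0.211·log₂(0.211) = 0.4736
Sum ≈ 2.5595 → 2.5595 bits.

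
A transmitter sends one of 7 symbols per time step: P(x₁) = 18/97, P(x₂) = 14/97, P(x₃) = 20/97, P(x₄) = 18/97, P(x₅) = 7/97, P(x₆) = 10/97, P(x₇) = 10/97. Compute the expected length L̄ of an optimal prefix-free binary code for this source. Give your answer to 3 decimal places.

Repeatedly combine the two least-probable nodes; the expected code length is the sum of the merged weights.
merge 7/97 + 10/97 → 17/97
merge 10/97 + 14/97 → 24/97
merge 17/97 + 18/97 → 35/97
merge 18/97 + 20/97 → 38/97
merge 24/97 + 35/97 → 59/97
merge 38/97 + 59/97 → 1
L = 17/97 + 24/97 + 35/97 + 38/97 + 59/97 + 1 = 270/97 ≈ 2.784 bits/symbol.

2.784 bits/symbol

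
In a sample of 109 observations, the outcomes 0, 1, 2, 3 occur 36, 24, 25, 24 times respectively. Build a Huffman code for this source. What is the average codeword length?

2 bits/symbol

Probabilities are the counts divided by 109.
Repeatedly combine the two least-probable nodes; the expected code length is the sum of the merged weights.
merge 24/109 + 24/109 → 48/109
merge 25/109 + 36/109 → 61/109
merge 48/109 + 61/109 → 1
L = 48/109 + 61/109 + 1 = 2 bits/symbol.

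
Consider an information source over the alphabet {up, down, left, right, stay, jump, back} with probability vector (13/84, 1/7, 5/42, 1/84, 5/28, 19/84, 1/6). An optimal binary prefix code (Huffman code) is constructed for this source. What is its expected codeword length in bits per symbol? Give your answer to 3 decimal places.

2.726 bits/symbol

Repeatedly combine the two least-probable nodes; the expected code length is the sum of the merged weights.
merge 1/84 + 5/42 → 11/84
merge 11/84 + 1/7 → 23/84
merge 13/84 + 1/6 → 9/28
merge 5/28 + 19/84 → 17/42
merge 23/84 + 9/28 → 25/42
merge 17/42 + 25/42 → 1
L = 11/84 + 23/84 + 9/28 + 17/42 + 25/42 + 1 = 229/84 ≈ 2.726 bits/symbol.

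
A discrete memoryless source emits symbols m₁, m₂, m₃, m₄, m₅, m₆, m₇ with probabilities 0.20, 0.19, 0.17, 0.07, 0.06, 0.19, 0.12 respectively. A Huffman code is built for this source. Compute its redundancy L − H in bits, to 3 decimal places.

0.051 bits

Entropy H = −Σ p log₂ p ≈ 2.6886 bits.
Huffman merges: 3/50+7/100→13/100; 3/25+13/100→1/4; 17/100+19/100→9/25; 19/100+1/5→39/100; 1/4+9/25→61/100; 39/100+61/100→1. L = 137/50 ≈ 2.7400.
L − H = 2.7400 − 2.6886 = 0.051 bits.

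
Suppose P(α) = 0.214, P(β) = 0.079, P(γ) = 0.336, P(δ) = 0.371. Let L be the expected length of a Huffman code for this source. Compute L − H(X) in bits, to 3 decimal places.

0.097 bits

Entropy H = −Σ p log₂ p ≈ 1.8247 bits.
Huffman merges: 79/1000+107/500→293/1000; 293/1000+42/125→629/1000; 371/1000+629/1000→1. L = 961/500 ≈ 1.9220.
L − H = 1.9220 − 1.8247 = 0.097 bits.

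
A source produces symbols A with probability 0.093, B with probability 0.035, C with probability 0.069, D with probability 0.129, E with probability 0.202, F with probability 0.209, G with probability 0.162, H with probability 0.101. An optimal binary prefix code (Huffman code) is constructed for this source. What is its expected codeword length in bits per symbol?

2.887 bits/symbol

Repeatedly combine the two least-probable nodes; the expected code length is the sum of the merged weights.
merge 7/200 + 69/1000 → 13/125
merge 93/1000 + 101/1000 → 97/500
merge 13/125 + 129/1000 → 233/1000
merge 81/500 + 97/500 → 89/250
merge 101/500 + 209/1000 → 411/1000
merge 233/1000 + 89/250 → 589/1000
merge 411/1000 + 589/1000 → 1
L = 13/125 + 97/500 + 233/1000 + 89/250 + 411/1000 + 589/1000 + 1 = 2887/1000 = 2.887 bits/symbol.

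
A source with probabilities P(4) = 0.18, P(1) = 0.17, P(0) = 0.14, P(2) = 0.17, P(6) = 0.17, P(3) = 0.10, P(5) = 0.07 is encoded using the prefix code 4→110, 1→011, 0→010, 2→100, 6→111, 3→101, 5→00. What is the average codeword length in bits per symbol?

2.93 bits/symbol

L̄ = Σ pᵢ·ℓᵢ = 0.18·3 + 0.17·3 + 0.14·3 + 0.17·3 + 0.17·3 + 0.10·3 + 0.07·2 = 2.93 bits/symbol.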